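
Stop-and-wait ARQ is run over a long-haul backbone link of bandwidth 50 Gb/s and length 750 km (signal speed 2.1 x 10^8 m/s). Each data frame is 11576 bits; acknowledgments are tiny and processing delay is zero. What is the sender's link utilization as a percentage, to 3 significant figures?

t_tx = L/R = 11576/50000000000 = 2.3152e-07 s.
t_prop = 750000/210000000 = 0.00357143 s; RTT = 0.00714286 s.
Cycle = t_tx + RTT = 0.00714309 s.
Utilization = t_tx / cycle = 2.3152e-07/0.00714309 = 0.00324 %.

0.00324 %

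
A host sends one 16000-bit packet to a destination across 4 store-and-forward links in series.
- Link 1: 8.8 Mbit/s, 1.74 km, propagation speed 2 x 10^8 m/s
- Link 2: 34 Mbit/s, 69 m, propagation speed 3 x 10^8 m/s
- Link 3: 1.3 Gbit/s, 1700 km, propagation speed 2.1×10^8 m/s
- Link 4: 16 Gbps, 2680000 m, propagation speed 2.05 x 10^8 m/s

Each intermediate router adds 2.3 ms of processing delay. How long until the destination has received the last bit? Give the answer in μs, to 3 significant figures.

30400 μs

Transmission delays (L/R per hop): 1818.18, 470.588, 12.3077, 1 μs; sum = 2302.08 μs.
Propagation delays (d/s per hop): 8.7, 0.23, 8095.24, 13073.2 μs; sum = 21177.3 μs.
Processing at 3 router(s): 3 × 2.3 ms = 6900 μs.
End-to-end = 30400 μs.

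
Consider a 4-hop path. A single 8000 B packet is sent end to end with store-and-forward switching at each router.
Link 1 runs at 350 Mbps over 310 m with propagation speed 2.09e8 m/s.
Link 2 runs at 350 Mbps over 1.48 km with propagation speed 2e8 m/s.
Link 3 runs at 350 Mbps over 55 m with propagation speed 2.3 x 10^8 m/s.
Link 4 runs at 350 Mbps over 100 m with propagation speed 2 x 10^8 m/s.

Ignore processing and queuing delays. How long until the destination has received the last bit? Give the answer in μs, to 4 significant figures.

L = 8000 × 8 = 64000 bits.
Transmission delay per hop = L/R = 64000/350000000 = 182.857 μs; 4 hops → 731.429 μs.
Propagation delays (d/s per hop): 1.48325, 7.4, 0.23913, 0.5 μs; sum = 9.62238 μs.
End-to-end = 741.1 μs.

741.1 μs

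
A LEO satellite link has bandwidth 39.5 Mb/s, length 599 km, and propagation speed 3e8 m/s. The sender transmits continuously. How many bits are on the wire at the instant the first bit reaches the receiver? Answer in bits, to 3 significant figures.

78900 bits

Propagation delay = 599000 / 300000000 = 0.00199667 s.
BDP = R × t_prop = 39500000 × 0.00199667 = 78868.3 bits.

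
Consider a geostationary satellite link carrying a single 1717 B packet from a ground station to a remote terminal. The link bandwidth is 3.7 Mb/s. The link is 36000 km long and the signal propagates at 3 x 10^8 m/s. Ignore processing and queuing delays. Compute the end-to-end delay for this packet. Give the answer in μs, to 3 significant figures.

L = 1717 × 8 = 13736 bits.
Transmission delay = L/R = 13736 / 3700000 = 3712.43 μs.
Propagation delay = d/s = 36000000 m / 300000000 m/s = 120000 μs.
Total = 124000 μs.

124000 μs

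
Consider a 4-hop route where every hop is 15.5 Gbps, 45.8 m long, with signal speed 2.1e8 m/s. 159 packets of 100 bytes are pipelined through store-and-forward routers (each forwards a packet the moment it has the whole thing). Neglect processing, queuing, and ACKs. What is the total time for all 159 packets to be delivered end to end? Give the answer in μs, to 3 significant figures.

Per-hop transmission t_tx = L/R = 800/15500000000 = 0.0516129 μs.
Per-hop propagation t_prop = 45.8/210000000 = 0.218095 μs.
Pipeline fill: first packet needs 4·t_tx to clear all hops; remaining 158 packets each add one t_tx.
Total = (4+159-1)·t_tx + 4·t_prop = 162·0.0516129 + 4·0.218095 = 9.23 μs.

9.23 μs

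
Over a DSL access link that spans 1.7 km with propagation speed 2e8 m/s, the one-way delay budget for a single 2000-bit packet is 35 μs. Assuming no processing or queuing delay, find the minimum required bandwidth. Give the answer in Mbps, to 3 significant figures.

75.5 Mbps

Propagation delay = 1700 / 200000000 = 8.5 μs.
Transmission budget = 35 − 8.5 = 26.5 μs.
R ≥ L / t_tx = 2000 bits / 2.65e-05 s = 75.5 Mbps.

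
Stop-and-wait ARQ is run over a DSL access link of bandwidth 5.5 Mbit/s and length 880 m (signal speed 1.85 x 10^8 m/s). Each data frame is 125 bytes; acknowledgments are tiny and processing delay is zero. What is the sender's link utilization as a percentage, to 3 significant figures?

95.0 %

t_tx = L/R = 1000/5500000 = 0.000181818 s.
t_prop = 880/185000000 = 4.75676e-06 s; RTT = 9.51351e-06 s.
Cycle = t_tx + RTT = 0.000191332 s.
Utilization = t_tx / cycle = 0.000181818/0.000191332 = 95.0 %.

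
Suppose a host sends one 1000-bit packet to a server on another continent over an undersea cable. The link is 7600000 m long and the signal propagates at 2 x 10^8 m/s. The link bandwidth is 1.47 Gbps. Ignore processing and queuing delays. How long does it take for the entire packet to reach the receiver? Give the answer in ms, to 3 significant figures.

Transmission delay = L/R = 1000 / 1470000000 = 0.000680272 ms.
Propagation delay = d/s = 7600000 m / 200000000 m/s = 38 ms.
Total = 38.0 ms.

38.0 ms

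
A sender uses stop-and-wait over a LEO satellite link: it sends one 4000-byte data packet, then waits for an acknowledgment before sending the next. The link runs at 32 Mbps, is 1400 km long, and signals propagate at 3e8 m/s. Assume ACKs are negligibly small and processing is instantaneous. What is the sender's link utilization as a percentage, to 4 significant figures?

t_tx = L/R = 32000/32000000 = 0.001 s.
t_prop = 1400000/300000000 = 0.00466667 s; RTT = 0.00933333 s.
Cycle = t_tx + RTT = 0.0103333 s.
Utilization = t_tx / cycle = 0.001/0.0103333 = 9.677 %.

9.677 %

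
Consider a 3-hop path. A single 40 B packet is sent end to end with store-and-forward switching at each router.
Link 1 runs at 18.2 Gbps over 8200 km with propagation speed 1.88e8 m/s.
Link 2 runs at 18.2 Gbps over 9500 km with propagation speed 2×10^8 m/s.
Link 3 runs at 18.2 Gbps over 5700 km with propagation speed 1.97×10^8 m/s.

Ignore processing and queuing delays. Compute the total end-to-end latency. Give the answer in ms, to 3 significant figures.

120 ms

L = 40 × 8 = 320 bits.
Transmission delay per hop = L/R = 320/18200000000 = 1.75824e-05 ms; 3 hops → 5.27473e-05 ms.
Propagation delays (d/s per hop): 43.617, 47.5, 28.934 ms; sum = 120.051 ms.
End-to-end = 120 ms.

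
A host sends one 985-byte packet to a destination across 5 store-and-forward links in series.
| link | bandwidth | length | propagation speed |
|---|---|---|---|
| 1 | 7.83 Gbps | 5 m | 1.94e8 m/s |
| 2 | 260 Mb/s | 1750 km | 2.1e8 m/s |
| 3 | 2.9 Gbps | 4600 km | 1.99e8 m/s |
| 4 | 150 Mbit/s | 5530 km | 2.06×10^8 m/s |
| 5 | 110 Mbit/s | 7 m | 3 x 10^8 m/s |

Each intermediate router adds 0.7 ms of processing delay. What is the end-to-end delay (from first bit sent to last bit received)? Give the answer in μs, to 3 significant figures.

L = 985 × 8 = 7880 bits.
Transmission delays (L/R per hop): 1.00639, 30.3077, 2.71724, 52.5333, 71.6364 μs; sum = 158.201 μs.
Propagation delays (d/s per hop): 0.0257732, 8333.33, 23115.6, 26844.7, 0.0233333 μs; sum = 58293.6 μs.
Processing at 4 router(s): 4 × 0.7 ms = 2800 μs.
End-to-end = 61300 μs.

61300 μs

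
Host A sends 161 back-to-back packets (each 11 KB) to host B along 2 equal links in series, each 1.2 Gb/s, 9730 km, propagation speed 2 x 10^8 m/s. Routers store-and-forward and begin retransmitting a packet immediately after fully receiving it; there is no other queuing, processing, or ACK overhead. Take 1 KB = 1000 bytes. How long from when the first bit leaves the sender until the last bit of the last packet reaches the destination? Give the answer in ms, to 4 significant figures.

109.2 ms

Per-hop transmission t_tx = L/R = 88000/1200000000 = 0.0733333 ms.
Per-hop propagation t_prop = 9730000/200000000 = 48.65 ms.
Pipeline fill: first packet needs 2·t_tx to clear all hops; remaining 160 packets each add one t_tx.
Total = (2+161-1)·t_tx + 2·t_prop = 162·0.0733333 + 2·48.65 = 109.2 ms.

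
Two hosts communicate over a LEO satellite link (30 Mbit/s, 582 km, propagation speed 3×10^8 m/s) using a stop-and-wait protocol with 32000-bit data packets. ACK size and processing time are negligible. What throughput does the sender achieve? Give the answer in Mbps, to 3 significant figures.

6.47 Mbps

t_tx = L/R = 32000/30000000 = 0.00106667 s.
t_prop = 582000/300000000 = 0.00194 s; RTT = 0.00388 s.
Cycle = t_tx + RTT = 0.00494667 s.
Throughput = L / cycle = 32000 / 0.00494667 = 6.47 Mbps.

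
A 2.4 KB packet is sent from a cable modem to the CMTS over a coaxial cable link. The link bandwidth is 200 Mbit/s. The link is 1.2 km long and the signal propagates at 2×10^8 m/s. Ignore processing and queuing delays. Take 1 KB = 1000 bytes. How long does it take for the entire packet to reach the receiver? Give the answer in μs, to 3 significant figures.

L = 19200 bits.
Transmission delay = L/R = 19200 / 200000000 = 96 μs.
Propagation delay = d/s = 1200 m / 200000000 m/s = 6 μs.
Total = 102 μs.

102 μs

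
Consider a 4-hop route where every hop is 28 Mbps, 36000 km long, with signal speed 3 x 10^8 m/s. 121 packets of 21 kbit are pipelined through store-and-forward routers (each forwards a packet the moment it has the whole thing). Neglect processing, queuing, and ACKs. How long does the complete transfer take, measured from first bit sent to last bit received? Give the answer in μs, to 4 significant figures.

Per-hop transmission t_tx = L/R = 21000/28000000 = 750 μs.
Per-hop propagation t_prop = 36000000/300000000 = 120000 μs.
Pipeline fill: first packet needs 4·t_tx to clear all hops; remaining 120 packets each add one t_tx.
Total = (4+121-1)·t_tx + 4·t_prop = 124·750 + 4·120000 = 573000 μs.

573000 μs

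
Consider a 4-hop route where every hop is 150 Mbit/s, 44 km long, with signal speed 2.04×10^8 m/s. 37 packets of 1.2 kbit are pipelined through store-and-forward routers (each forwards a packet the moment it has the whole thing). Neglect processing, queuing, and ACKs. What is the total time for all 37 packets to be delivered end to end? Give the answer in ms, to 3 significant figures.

1.18 ms

Per-hop transmission t_tx = L/R = 1200/150000000 = 0.008 ms.
Per-hop propagation t_prop = 44000/204000000 = 0.215686 ms.
Pipeline fill: first packet needs 4·t_tx to clear all hops; remaining 36 packets each add one t_tx.
Total = (4+37-1)·t_tx + 4·t_prop = 40·0.008 + 4·0.215686 = 1.18 ms.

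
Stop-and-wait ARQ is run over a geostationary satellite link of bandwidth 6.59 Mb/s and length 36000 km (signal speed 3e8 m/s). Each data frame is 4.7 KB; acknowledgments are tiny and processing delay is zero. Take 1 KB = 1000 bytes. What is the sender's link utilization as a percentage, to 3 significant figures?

t_tx = L/R = 37600/6590000 = 0.00570561 s.
t_prop = 36000000/300000000 = 0.12 s; RTT = 0.24 s.
Cycle = t_tx + RTT = 0.245706 s.
Utilization = t_tx / cycle = 0.00570561/0.245706 = 2.32 %.

2.32 %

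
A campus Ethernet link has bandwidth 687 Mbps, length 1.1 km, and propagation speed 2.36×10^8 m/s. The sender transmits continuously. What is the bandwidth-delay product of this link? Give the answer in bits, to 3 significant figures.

3200 bits

Propagation delay = 1100 / 236000000 = 4.66102e-06 s.
BDP = R × t_prop = 687000000 × 4.66102e-06 = 3202.12 bits.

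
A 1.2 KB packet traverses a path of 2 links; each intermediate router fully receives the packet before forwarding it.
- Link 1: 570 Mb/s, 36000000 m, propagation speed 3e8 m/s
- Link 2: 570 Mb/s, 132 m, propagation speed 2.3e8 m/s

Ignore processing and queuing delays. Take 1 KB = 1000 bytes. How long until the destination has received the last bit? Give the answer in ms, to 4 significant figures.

L = 9600 bits.
Transmission delay per hop = L/R = 9600/570000000 = 0.0168421 ms; 2 hops → 0.0336842 ms.
Propagation delays (d/s per hop): 120, 0.000573913 ms; sum = 120.001 ms.
End-to-end = 120.0 ms.

120.0 ms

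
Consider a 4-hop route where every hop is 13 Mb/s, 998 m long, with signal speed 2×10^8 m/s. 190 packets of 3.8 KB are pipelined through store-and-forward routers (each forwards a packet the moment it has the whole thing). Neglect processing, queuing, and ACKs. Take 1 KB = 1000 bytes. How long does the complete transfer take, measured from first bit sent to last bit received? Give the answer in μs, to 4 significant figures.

451300 μs

Per-hop transmission t_tx = L/R = 30400/13000000 = 2338.46 μs.
Per-hop propagation t_prop = 998/200000000 = 4.99 μs.
Pipeline fill: first packet needs 4·t_tx to clear all hops; remaining 189 packets each add one t_tx.
Total = (4+190-1)·t_tx + 4·t_prop = 193·2338.46 + 4·4.99 = 451300 μs.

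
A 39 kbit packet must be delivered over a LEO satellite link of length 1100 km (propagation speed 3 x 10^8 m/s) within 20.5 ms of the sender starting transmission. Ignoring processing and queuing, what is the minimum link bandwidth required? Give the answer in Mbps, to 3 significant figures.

Propagation delay = 1100000 / 300000000 = 3.66667 ms.
Transmission budget = 20.5 − 3.66667 = 16.8333 ms.
R ≥ L / t_tx = 39000 bits / 0.0168333 s = 2.32 Mbps.

2.32 Mbps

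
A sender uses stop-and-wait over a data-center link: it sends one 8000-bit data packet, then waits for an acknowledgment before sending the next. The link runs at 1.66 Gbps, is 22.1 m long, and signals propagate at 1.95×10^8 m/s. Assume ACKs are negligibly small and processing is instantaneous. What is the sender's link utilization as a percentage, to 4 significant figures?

95.51 %

t_tx = L/R = 8000/1660000000 = 4.81928e-06 s.
t_prop = 22.1/195000000 = 1.13333e-07 s; RTT = 2.26667e-07 s.
Cycle = t_tx + RTT = 5.04594e-06 s.
Utilization = t_tx / cycle = 4.81928e-06/5.04594e-06 = 95.51 %.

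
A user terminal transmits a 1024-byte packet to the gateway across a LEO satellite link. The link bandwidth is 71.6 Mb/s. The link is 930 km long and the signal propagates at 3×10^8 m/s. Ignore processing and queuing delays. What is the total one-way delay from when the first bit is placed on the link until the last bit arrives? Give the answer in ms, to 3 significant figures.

L = 1024 × 8 = 8192 bits.
Transmission delay = L/R = 8192 / 71600000 = 0.114413 ms.
Propagation delay = d/s = 930000 m / 300000000 m/s = 3.1 ms.
Total = 3.21 ms.

3.21 ms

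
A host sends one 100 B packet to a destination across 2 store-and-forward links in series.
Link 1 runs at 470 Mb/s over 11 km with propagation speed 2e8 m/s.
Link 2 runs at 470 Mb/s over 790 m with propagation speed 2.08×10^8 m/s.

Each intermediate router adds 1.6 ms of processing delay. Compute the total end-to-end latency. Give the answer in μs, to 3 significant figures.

L = 100 × 8 = 800 bits.
Transmission delay per hop = L/R = 800/470000000 = 1.70213 μs; 2 hops → 3.40426 μs.
Propagation delays (d/s per hop): 55, 3.79808 μs; sum = 58.7981 μs.
Processing at 1 router(s): 1 × 1.6 ms = 1600 μs.
End-to-end = 1660 μs.

1660 μs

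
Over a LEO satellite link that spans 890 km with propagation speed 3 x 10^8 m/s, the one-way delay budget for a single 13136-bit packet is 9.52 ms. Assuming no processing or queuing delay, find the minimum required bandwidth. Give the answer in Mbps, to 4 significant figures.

2.004 Mbps

Propagation delay = 890000 / 300000000 = 2.96667 ms.
Transmission budget = 9.52 − 2.96667 = 6.55333 ms.
R ≥ L / t_tx = 13136 bits / 0.00655333 s = 2.004 Mbps.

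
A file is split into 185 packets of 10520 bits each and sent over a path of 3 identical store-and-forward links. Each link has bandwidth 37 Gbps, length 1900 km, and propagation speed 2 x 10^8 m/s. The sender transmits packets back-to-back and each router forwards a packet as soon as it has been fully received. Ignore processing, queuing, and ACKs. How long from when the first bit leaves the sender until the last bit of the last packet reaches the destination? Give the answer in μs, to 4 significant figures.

Per-hop transmission t_tx = L/R = 10520/37000000000 = 0.284324 μs.
Per-hop propagation t_prop = 1900000/200000000 = 9500 μs.
Pipeline fill: first packet needs 3·t_tx to clear all hops; remaining 184 packets each add one t_tx.
Total = (3+185-1)·t_tx + 3·t_prop = 187·0.284324 + 3·9500 = 28550 μs.

28550 μs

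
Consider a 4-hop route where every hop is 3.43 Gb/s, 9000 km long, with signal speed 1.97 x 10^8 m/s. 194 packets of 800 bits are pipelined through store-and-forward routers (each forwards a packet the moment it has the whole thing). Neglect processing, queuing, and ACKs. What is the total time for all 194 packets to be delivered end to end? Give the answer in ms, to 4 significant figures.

182.8 ms

Per-hop transmission t_tx = L/R = 800/3430000000 = 0.000233236 ms.
Per-hop propagation t_prop = 9000000/197000000 = 45.6853 ms.
Pipeline fill: first packet needs 4·t_tx to clear all hops; remaining 193 packets each add one t_tx.
Total = (4+194-1)·t_tx + 4·t_prop = 197·0.000233236 + 4·45.6853 = 182.8 ms.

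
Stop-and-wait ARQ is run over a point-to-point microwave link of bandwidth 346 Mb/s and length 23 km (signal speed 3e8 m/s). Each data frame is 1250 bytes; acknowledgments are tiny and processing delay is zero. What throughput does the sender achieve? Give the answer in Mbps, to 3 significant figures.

54.9 Mbps

t_tx = L/R = 10000/346000000 = 2.89017e-05 s.
t_prop = 23000/300000000 = 7.66667e-05 s; RTT = 0.000153333 s.
Cycle = t_tx + RTT = 0.000182235 s.
Throughput = L / cycle = 10000 / 0.000182235 = 54.9 Mbps.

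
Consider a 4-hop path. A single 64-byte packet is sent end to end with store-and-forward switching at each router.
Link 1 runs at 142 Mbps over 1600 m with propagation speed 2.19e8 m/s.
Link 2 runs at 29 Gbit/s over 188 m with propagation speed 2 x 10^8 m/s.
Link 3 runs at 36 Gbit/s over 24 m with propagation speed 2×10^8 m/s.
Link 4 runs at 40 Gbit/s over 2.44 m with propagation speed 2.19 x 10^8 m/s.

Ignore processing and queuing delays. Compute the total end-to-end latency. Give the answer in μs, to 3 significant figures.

L = 64 × 8 = 512 bits.
Transmission delays (L/R per hop): 3.60563, 0.0176552, 0.0142222, 0.0128 μs; sum = 3.65031 μs.
Propagation delays (d/s per hop): 7.30594, 0.94, 0.12, 0.0111416 μs; sum = 8.37708 μs.
End-to-end = 12.0 μs.

12.0 μs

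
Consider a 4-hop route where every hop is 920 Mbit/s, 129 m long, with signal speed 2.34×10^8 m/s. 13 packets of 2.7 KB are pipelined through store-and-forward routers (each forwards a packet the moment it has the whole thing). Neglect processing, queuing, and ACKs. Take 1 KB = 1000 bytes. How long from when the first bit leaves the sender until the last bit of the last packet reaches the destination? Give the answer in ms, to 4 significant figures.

0.3779 ms

Per-hop transmission t_tx = L/R = 21600/920000000 = 0.0234783 ms.
Per-hop propagation t_prop = 129/234000000 = 0.000551282 ms.
Pipeline fill: first packet needs 4·t_tx to clear all hops; remaining 12 packets each add one t_tx.
Total = (4+13-1)·t_tx + 4·t_prop = 16·0.0234783 + 4·0.000551282 = 0.3779 ms.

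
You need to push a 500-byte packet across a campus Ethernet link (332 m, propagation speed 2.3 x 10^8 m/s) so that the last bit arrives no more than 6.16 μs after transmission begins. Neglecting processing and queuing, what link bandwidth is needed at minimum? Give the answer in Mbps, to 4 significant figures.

L = 4000 bits.
Propagation delay = 332 / 2.3e+08 = 1.44348 μs.
Transmission budget = 6.16 − 1.44348 = 4.71652 μs.
R ≥ L / t_tx = 4000 bits / 4.71652e-06 s = 848.1 Mbps.

848.1 Mbps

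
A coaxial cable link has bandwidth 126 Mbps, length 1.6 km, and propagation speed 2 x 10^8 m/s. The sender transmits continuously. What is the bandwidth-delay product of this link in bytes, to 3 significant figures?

Propagation delay = 1600 / 200000000 = 8e-06 s.
BDP = R × t_prop = 126000000 × 8e-06 = 1008 bits.
In bytes: 1008/8 = 126 bytes.

126 bytes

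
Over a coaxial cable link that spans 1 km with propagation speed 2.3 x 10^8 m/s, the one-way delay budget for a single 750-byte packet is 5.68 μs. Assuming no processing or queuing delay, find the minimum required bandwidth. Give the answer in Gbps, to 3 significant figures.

L = 6000 bits.
Propagation delay = 1000 / 2.3e+08 = 4.34783 μs.
Transmission budget = 5.68 − 4.34783 = 1.33217 μs.
R ≥ L / t_tx = 6000 bits / 1.33217e-06 s = 4.50 Gbps.

4.50 Gbps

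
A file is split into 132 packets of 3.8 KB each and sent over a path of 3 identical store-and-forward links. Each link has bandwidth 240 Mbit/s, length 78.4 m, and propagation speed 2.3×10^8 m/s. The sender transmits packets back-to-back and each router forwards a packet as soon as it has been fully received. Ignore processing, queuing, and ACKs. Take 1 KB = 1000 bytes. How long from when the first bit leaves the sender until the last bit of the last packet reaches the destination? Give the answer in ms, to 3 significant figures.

Per-hop transmission t_tx = L/R = 30400/240000000 = 0.126667 ms.
Per-hop propagation t_prop = 78.4/2.3e+08 = 0.00034087 ms.
Pipeline fill: first packet needs 3·t_tx to clear all hops; remaining 131 packets each add one t_tx.
Total = (3+132-1)·t_tx + 3·t_prop = 134·0.126667 + 3·0.00034087 = 17.0 ms.

17.0 ms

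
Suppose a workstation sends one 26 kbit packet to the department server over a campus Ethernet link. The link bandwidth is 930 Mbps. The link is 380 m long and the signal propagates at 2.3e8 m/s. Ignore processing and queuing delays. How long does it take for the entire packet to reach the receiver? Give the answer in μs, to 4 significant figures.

29.61 μs

L = 26000 bits.
Transmission delay = L/R = 26000 / 930000000 = 27.957 μs.
Propagation delay = d/s = 380 m / 2.3e+08 m/s = 1.65217 μs.
Total = 29.61 μs.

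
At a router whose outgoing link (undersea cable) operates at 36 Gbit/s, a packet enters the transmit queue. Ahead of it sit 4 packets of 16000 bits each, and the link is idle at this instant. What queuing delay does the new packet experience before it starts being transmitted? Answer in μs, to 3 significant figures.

1.78 μs

Each queued packet: L/R = 16000/36000000000 = 0.444444 μs.
4 queued → 1.77778 μs.
Queuing delay = 1.78 μs.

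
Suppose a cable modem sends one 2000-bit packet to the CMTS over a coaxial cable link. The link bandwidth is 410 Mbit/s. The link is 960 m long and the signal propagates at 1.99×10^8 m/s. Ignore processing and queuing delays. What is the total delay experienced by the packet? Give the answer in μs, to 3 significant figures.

Transmission delay = L/R = 2000 / 410000000 = 4.87805 μs.
Propagation delay = d/s = 960 m / 199000000 m/s = 4.82412 μs.
Total = 9.70 μs.

9.70 μs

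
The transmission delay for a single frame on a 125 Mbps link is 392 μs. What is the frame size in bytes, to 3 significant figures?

6130 bytes

L = R × t_tx = 125000000 b/s × 0.000392 s = 49000 bits.
In bytes: 49000 / 8 = 6130 bytes.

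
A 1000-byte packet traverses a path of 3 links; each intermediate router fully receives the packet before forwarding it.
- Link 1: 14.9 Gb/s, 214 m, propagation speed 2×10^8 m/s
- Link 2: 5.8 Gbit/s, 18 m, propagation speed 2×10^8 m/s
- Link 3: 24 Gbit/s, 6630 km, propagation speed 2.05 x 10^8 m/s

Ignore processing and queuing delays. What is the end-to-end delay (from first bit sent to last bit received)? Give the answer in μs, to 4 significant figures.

32340 μs

L = 1000 × 8 = 8000 bits.
Transmission delays (L/R per hop): 0.536913, 1.37931, 0.333333 μs; sum = 2.24956 μs.
Propagation delays (d/s per hop): 1.07, 0.09, 32341.5 μs; sum = 32342.6 μs.
End-to-end = 32340 μs.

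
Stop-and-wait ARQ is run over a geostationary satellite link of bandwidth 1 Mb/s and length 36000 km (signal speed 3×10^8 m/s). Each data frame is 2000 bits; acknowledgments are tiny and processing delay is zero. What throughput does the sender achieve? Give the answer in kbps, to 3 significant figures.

t_tx = L/R = 2000/1000000 = 0.002 s.
t_prop = 36000000/300000000 = 0.12 s; RTT = 0.24 s.
Cycle = t_tx + RTT = 0.242 s.
Throughput = L / cycle = 2000 / 0.242 = 8.26 kbps.

8.26 kbps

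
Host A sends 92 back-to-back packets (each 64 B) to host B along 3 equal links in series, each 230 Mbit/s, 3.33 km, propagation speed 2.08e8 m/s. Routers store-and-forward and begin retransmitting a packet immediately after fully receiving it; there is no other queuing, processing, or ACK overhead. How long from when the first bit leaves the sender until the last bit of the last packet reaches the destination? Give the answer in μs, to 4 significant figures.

257.3 μs

Per-hop transmission t_tx = L/R = 512/230000000 = 2.22609 μs.
Per-hop propagation t_prop = 3330/208000000 = 16.0096 μs.
Pipeline fill: first packet needs 3·t_tx to clear all hops; remaining 91 packets each add one t_tx.
Total = (3+92-1)·t_tx + 3·t_prop = 94·2.22609 + 3·16.0096 = 257.3 μs.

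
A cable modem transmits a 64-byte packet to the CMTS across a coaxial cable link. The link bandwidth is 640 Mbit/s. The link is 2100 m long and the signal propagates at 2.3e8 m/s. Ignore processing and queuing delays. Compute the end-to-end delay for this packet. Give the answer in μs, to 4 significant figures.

9.930 μs

L = 64 × 8 = 512 bits.
Transmission delay = L/R = 512 / 640000000 = 0.8 μs.
Propagation delay = d/s = 2100 m / 2.3e+08 m/s = 9.13043 μs.
Total = 9.930 μs.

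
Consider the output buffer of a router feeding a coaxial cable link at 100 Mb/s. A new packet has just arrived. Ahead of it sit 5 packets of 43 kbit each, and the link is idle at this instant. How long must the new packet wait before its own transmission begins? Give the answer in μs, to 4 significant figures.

Each queued packet: L/R = 43000/100000000 = 430 μs.
5 queued → 2150 μs.
Queuing delay = 2150 μs.

2150 μs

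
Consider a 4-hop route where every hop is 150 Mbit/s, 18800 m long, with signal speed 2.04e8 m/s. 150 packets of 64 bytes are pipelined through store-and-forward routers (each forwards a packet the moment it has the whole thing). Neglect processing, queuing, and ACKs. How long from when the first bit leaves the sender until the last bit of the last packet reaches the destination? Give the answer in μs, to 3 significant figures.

891 μs

Per-hop transmission t_tx = L/R = 512/150000000 = 3.41333 μs.
Per-hop propagation t_prop = 18800/204000000 = 92.1569 μs.
Pipeline fill: first packet needs 4·t_tx to clear all hops; remaining 149 packets each add one t_tx.
Total = (4+150-1)·t_tx + 4·t_prop = 153·3.41333 + 4·92.1569 = 891 μs.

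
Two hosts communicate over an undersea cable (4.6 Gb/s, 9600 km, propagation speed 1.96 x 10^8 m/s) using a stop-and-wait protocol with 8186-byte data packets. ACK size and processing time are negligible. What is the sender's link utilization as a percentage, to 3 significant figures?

0.0145 %

t_tx = L/R = 65488/4600000000 = 1.42365e-05 s.
t_prop = 9600000/196000000 = 0.0489796 s; RTT = 0.0979592 s.
Cycle = t_tx + RTT = 0.0979734 s.
Utilization = t_tx / cycle = 1.42365e-05/0.0979734 = 0.0145 %.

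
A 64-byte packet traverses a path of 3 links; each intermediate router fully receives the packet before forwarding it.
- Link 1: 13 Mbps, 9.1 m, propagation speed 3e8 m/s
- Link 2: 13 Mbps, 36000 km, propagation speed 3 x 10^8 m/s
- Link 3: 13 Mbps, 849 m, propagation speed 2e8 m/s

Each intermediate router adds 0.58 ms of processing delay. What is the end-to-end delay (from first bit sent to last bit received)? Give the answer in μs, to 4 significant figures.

L = 64 × 8 = 512 bits.
Transmission delay per hop = L/R = 512/13000000 = 39.3846 μs; 3 hops → 118.154 μs.
Propagation delays (d/s per hop): 0.0303333, 120000, 4.245 μs; sum = 120004 μs.
Processing at 2 router(s): 2 × 0.58 ms = 1160 μs.
End-to-end = 121300 μs.

121300 μs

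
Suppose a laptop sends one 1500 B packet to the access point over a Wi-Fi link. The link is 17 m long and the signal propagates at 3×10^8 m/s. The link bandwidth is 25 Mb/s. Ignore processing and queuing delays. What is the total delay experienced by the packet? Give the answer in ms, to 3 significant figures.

L = 1500 × 8 = 12000 bits.
Transmission delay = L/R = 12000 / 25000000 = 0.48 ms.
Propagation delay = d/s = 17 m / 300000000 m/s = 5.66667e-05 ms.
Total = 0.480 ms.

0.480 ms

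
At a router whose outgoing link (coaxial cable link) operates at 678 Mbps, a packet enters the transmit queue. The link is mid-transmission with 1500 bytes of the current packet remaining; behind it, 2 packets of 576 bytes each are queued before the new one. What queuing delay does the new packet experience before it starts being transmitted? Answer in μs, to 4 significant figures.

Each queued packet: L/R = 4608/678000000 = 6.79646 μs.
2 queued → 13.5929 μs.
Plus remaining 12000 bits of current packet: 17.6991 μs.
Queuing delay = 31.29 μs.

31.29 μs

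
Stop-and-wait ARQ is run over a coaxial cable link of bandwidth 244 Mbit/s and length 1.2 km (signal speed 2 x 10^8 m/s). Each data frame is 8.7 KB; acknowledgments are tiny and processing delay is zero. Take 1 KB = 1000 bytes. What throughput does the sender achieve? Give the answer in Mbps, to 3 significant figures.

234 Mbps

t_tx = L/R = 69600/244000000 = 0.000285246 s.
t_prop = 1200/200000000 = 6e-06 s; RTT = 1.2e-05 s.
Cycle = t_tx + RTT = 0.000297246 s.
Throughput = L / cycle = 69600 / 0.000297246 = 234 Mbps.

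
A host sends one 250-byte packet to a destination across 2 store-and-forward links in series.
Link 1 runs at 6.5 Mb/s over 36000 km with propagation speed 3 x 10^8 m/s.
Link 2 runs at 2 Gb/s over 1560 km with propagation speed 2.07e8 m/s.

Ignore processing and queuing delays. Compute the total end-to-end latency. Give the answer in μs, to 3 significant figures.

L = 250 × 8 = 2000 bits.
Transmission delays (L/R per hop): 307.692, 1 μs; sum = 308.692 μs.
Propagation delays (d/s per hop): 120000, 7536.23 μs; sum = 127536 μs.
End-to-end = 128000 μs.

128000 μs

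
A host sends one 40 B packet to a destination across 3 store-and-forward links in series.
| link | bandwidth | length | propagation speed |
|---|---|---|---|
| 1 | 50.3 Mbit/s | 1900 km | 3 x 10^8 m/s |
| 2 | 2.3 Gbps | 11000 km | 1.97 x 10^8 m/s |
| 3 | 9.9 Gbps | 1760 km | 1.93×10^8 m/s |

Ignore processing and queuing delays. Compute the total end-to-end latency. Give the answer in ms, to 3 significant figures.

L = 40 × 8 = 320 bits.
Transmission delays (L/R per hop): 0.00636183, 0.00013913, 3.23232e-05 ms; sum = 0.00653328 ms.
Propagation delays (d/s per hop): 6.33333, 55.8376, 9.11917 ms; sum = 71.2901 ms.
End-to-end = 71.3 ms.

71.3 ms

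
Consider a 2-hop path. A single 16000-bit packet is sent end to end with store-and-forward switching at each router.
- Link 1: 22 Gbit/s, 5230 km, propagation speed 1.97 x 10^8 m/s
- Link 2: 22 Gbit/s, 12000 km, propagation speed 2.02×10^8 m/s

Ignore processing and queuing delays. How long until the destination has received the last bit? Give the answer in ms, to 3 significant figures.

86.0 ms

Transmission delay per hop = L/R = 16000/22000000000 = 0.000727273 ms; 2 hops → 0.00145455 ms.
Propagation delays (d/s per hop): 26.5482, 59.4059 ms; sum = 85.9542 ms.
End-to-end = 86.0 ms.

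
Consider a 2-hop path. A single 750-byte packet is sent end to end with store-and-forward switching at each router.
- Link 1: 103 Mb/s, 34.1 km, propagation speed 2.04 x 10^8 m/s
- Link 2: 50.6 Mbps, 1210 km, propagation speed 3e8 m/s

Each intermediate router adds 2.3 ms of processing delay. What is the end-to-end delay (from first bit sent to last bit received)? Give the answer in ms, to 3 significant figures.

6.68 ms

L = 750 × 8 = 6000 bits.
Transmission delays (L/R per hop): 0.0582524, 0.118577 ms; sum = 0.17683 ms.
Propagation delays (d/s per hop): 0.167157, 4.03333 ms; sum = 4.20049 ms.
Processing at 1 router(s): 1 × 2.3 ms = 2.3 ms.
End-to-end = 6.68 ms.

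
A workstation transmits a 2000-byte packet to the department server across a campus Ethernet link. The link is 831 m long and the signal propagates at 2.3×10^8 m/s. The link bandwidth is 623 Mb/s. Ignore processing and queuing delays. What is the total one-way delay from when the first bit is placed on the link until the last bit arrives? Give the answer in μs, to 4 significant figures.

29.30 μs

L = 2000 × 8 = 16000 bits.
Transmission delay = L/R = 16000 / 623000000 = 25.6822 μs.
Propagation delay = d/s = 831 m / 2.3e+08 m/s = 3.61304 μs.
Total = 29.30 μs.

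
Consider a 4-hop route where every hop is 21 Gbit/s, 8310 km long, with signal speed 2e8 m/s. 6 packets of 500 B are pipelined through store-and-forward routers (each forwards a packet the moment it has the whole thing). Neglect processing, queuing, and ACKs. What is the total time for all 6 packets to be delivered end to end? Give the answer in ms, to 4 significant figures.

166.2 ms

Per-hop transmission t_tx = L/R = 4000/21000000000 = 0.000190476 ms.
Per-hop propagation t_prop = 8310000/200000000 = 41.55 ms.
Pipeline fill: first packet needs 4·t_tx to clear all hops; remaining 5 packets each add one t_tx.
Total = (4+6-1)·t_tx + 4·t_prop = 9·0.000190476 + 4·41.55 = 166.2 ms.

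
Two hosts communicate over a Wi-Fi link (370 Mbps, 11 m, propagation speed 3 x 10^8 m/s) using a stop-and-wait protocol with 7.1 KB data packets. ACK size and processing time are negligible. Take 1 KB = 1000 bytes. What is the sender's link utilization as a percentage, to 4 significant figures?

t_tx = L/R = 56800/370000000 = 0.000153514 s.
t_prop = 11/300000000 = 3.66667e-08 s; RTT = 7.33333e-08 s.
Cycle = t_tx + RTT = 0.000153587 s.
Utilization = t_tx / cycle = 0.000153514/0.000153587 = 99.95 %.

99.95 %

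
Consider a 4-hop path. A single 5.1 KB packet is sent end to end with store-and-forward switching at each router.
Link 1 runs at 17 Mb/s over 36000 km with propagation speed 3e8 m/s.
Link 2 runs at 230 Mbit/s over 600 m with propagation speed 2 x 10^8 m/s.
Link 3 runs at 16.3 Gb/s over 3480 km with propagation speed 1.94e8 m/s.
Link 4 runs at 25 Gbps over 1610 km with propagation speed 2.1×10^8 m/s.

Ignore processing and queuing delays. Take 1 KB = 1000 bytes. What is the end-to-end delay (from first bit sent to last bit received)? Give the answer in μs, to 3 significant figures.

L = 40800 bits.
Transmission delays (L/R per hop): 2400, 177.391, 2.50307, 1.632 μs; sum = 2581.53 μs.
Propagation delays (d/s per hop): 120000, 3, 17938.1, 7666.67 μs; sum = 145608 μs.
End-to-end = 148000 μs.

148000 μs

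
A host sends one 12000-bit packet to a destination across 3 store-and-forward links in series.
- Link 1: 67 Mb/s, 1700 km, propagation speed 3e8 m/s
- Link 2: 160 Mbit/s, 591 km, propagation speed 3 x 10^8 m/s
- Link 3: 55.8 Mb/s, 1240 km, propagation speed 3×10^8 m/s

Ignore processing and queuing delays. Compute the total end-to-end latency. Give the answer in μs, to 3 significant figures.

Transmission delays (L/R per hop): 179.104, 75, 215.054 μs; sum = 469.158 μs.
Propagation delays (d/s per hop): 5666.67, 1970, 4133.33 μs; sum = 11770 μs.
End-to-end = 12200 μs.

12200 μs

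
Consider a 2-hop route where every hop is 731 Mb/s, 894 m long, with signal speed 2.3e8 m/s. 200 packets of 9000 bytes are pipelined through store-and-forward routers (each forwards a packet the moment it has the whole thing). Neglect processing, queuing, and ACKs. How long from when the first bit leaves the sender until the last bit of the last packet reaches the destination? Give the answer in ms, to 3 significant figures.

19.8 ms

Per-hop transmission t_tx = L/R = 72000/731000000 = 0.0984952 ms.
Per-hop propagation t_prop = 894/2.3e+08 = 0.00388696 ms.
Pipeline fill: first packet needs 2·t_tx to clear all hops; remaining 199 packets each add one t_tx.
Total = (2+200-1)·t_tx + 2·t_prop = 201·0.0984952 + 2·0.00388696 = 19.8 ms.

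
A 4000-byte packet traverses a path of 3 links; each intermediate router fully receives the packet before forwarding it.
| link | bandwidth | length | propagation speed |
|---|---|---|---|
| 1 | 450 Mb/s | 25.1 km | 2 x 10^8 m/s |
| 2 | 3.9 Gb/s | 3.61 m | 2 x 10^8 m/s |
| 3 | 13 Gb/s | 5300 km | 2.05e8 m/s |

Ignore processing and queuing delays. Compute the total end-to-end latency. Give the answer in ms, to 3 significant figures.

L = 4000 × 8 = 32000 bits.
Transmission delays (L/R per hop): 0.0711111, 0.00820513, 0.00246154 ms; sum = 0.0817778 ms.
Propagation delays (d/s per hop): 0.1255, 1.805e-05, 25.8537 ms; sum = 25.9792 ms.
End-to-end = 26.1 ms.

26.1 ms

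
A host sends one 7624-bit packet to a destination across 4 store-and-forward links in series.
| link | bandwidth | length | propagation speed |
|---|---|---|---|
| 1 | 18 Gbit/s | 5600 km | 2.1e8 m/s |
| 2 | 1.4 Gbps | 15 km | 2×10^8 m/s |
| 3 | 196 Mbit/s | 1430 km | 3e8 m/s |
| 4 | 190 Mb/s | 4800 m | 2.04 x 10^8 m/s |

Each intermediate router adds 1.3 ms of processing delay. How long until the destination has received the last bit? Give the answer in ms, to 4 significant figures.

35.52 ms

Transmission delays (L/R per hop): 0.000423556, 0.00544571, 0.038898, 0.0401263 ms; sum = 0.0848935 ms.
Propagation delays (d/s per hop): 26.6667, 0.075, 4.76667, 0.0235294 ms; sum = 31.5319 ms.
Processing at 3 router(s): 3 × 1.3 ms = 3.9 ms.
End-to-end = 35.52 ms.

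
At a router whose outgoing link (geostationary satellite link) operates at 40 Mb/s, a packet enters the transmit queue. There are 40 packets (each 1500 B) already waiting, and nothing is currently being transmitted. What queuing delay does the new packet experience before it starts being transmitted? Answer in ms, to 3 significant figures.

12.0 ms

Each queued packet: L/R = 12000/40000000 = 0.3 ms.
40 queued → 12 ms.
Queuing delay = 12.0 ms.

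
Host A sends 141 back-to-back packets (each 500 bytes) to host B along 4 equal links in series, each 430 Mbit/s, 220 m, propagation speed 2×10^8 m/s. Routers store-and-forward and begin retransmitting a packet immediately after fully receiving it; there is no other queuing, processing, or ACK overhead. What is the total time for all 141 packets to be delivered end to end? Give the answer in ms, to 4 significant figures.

Per-hop transmission t_tx = L/R = 4000/430000000 = 0.00930233 ms.
Per-hop propagation t_prop = 220/200000000 = 0.0011 ms.
Pipeline fill: first packet needs 4·t_tx to clear all hops; remaining 140 packets each add one t_tx.
Total = (4+141-1)·t_tx + 4·t_prop = 144·0.00930233 + 4·0.0011 = 1.344 ms.

1.344 ms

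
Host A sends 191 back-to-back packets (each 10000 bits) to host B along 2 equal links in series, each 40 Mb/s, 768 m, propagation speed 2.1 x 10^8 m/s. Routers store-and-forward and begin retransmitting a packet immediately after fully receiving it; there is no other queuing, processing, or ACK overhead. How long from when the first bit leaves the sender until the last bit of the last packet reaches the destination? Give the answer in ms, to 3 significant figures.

Per-hop transmission t_tx = L/R = 10000/40000000 = 0.25 ms.
Per-hop propagation t_prop = 768/210000000 = 0.00365714 ms.
Pipeline fill: first packet needs 2·t_tx to clear all hops; remaining 190 packets each add one t_tx.
Total = (2+191-1)·t_tx + 2·t_prop = 192·0.25 + 2·0.00365714 = 48.0 ms.

48.0 ms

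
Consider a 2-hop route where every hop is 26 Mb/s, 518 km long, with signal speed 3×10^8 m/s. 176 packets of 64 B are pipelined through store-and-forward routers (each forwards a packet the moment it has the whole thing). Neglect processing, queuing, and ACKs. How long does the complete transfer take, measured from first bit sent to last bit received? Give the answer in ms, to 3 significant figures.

Per-hop transmission t_tx = L/R = 512/26000000 = 0.0196923 ms.
Per-hop propagation t_prop = 518000/300000000 = 1.72667 ms.
Pipeline fill: first packet needs 2·t_tx to clear all hops; remaining 175 packets each add one t_tx.
Total = (2+176-1)·t_tx + 2·t_prop = 177·0.0196923 + 2·1.72667 = 6.94 ms.

6.94 ms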